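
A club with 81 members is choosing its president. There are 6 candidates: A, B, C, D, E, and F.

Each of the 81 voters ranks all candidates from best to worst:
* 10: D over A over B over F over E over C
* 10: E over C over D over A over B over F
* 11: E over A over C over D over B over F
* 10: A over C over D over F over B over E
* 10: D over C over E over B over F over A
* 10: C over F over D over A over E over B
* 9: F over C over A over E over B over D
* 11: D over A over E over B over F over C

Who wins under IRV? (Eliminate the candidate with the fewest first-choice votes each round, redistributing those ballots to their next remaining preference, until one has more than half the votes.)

Round 1: A 10, B 0, C 10, D 31, E 21, F 9. B eliminated.
Round 2: A 10, C 10, D 31, E 21, F 9. F eliminated.
Round 3: A 10, C 19, D 31, E 21. A eliminated.
Round 4: C 29, D 31, E 21. E eliminated.
Round 5: C 50, D 31. C has a majority (≥41).

C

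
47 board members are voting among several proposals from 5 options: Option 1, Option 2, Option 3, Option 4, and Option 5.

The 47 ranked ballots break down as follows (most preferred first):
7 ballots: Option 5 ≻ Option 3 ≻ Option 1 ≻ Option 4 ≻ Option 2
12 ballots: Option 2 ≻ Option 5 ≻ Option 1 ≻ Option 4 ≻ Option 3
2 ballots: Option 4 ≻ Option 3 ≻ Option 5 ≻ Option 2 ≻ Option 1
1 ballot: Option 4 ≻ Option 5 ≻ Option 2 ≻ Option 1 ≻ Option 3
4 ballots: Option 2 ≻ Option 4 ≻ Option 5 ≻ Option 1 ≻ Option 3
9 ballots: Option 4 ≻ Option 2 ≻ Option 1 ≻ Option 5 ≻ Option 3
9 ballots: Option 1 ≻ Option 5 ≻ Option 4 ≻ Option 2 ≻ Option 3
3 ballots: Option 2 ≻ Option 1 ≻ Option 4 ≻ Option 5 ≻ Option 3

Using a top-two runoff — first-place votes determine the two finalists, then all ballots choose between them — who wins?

Round 1 first-place votes: Option 1 9, Option 2 19, Option 3 0, Option 4 12, Option 5 7. Option 2 and Option 4 advance.
Runoff: Option 2 is ranked above Option 4 on 19 ballots, Option 4 above Option 2 on 28.

Option 4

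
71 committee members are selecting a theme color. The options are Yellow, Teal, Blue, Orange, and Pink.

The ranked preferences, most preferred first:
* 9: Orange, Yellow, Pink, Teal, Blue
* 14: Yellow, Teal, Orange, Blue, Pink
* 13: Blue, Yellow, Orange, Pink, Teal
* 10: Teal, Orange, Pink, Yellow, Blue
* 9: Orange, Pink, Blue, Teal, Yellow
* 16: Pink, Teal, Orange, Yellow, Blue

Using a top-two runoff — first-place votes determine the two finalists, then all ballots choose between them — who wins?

Orange

Round 1 first-place votes: Yellow 14, Teal 10, Blue 13, Orange 18, Pink 16. Orange and Pink advance.
Runoff: Orange is ranked above Pink on 55 ballots, Pink above Orange on 16.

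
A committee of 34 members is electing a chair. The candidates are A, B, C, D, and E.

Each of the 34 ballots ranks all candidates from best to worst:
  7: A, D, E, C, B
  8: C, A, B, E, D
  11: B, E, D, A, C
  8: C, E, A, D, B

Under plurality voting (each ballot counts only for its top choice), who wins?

First-place votes: A 7, B 11, C 16, D 0, E 0.

C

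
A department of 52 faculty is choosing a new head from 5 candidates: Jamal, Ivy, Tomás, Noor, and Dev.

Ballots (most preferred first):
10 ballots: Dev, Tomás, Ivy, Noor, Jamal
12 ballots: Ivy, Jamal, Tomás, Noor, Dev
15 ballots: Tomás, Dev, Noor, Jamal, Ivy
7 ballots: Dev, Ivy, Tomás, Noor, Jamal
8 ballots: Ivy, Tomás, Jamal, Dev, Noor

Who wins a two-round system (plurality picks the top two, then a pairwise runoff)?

Round 1 first-place votes: Jamal 0, Ivy 20, Tomás 15, Noor 0, Dev 17. Ivy and Dev advance.
Runoff: Ivy is ranked above Dev on 20 ballots, Dev above Ivy on 32.

Dev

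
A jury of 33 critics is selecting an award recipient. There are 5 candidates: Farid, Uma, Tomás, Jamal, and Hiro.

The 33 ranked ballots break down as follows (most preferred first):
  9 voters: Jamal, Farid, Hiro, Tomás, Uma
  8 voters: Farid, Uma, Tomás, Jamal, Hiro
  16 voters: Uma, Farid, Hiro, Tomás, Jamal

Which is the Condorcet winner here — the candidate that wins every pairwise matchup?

Farid

Farid vs Uma: 17–16
Farid vs Tomás: 33–0
Farid vs Jamal: 24–9
Farid vs Hiro: 33–0
Farid beats every other candidate.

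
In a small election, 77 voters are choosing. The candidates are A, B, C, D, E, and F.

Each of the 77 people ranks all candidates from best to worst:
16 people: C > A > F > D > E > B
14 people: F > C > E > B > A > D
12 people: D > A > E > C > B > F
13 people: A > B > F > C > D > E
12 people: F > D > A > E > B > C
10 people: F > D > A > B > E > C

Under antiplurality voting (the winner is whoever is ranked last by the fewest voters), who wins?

Last-place votes: A 0, B 16, C 22, D 14, E 13, F 12.

A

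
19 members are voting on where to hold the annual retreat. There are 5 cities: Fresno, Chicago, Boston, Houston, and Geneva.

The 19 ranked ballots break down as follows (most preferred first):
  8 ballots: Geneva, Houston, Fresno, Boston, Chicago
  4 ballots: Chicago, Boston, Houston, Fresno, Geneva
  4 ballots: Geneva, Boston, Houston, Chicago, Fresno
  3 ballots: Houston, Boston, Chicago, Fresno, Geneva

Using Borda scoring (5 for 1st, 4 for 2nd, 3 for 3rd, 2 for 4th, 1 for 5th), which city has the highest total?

Houston

Fresno: 8×3 + 4×2 + 4×1 + 3×2 = 42
Chicago: 8×1 + 4×5 + 4×2 + 3×3 = 45
Boston: 8×2 + 4×4 + 4×4 + 3×4 = 60
Houston: 8×4 + 4×3 + 4×3 + 3×5 = 71
Geneva: 8×5 + 4×1 + 4×5 + 3×1 = 67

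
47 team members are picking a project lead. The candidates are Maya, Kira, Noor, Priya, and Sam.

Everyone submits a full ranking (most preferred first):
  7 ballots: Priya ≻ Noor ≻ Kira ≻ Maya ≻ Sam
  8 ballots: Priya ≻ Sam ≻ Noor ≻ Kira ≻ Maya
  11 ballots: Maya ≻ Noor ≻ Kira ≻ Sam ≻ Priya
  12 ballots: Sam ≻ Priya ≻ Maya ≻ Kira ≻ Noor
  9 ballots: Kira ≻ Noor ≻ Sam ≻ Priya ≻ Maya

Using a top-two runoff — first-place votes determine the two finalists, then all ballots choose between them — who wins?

Sam

Round 1 first-place votes: Maya 11, Kira 9, Noor 0, Priya 15, Sam 12. Priya and Sam advance.
Runoff: Priya is ranked above Sam on 15 ballots, Sam above Priya on 32.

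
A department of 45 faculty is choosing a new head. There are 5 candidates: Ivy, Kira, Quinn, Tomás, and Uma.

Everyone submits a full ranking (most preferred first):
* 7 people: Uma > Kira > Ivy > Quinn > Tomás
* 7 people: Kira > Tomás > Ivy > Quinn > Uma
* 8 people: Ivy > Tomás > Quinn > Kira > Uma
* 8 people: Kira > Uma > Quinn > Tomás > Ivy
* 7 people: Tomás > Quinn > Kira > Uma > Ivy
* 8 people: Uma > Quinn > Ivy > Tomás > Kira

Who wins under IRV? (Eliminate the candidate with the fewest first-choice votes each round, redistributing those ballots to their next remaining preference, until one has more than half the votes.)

Round 1: Ivy 8, Kira 15, Quinn 0, Tomás 7, Uma 15. Quinn eliminated.
Round 2: Ivy 8, Kira 15, Tomás 7, Uma 15. Tomás eliminated.
Round 3: Ivy 8, Kira 22, Uma 15. Ivy eliminated.
Round 4: Kira 30, Uma 15. Kira has a majority (≥23).

Kira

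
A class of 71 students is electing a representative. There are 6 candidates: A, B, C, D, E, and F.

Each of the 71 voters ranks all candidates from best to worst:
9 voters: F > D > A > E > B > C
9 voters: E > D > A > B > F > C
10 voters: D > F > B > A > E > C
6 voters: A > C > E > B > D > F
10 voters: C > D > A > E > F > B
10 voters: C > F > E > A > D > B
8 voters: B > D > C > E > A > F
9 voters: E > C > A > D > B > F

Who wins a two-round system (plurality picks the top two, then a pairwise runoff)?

Round 1 first-place votes: A 6, B 8, C 20, D 10, E 18, F 9. C and E advance.
Runoff: C is ranked above E on 34 ballots, E above C on 37.

E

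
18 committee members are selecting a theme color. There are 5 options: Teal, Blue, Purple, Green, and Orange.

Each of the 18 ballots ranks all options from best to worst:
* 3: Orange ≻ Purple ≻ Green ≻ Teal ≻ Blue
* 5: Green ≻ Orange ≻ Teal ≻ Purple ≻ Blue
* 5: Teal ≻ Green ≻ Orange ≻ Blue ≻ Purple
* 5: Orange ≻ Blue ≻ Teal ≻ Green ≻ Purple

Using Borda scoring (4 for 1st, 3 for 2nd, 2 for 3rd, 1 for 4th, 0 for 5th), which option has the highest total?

Teal: 3×1 + 5×2 + 5×4 + 5×2 = 43
Blue: 3×0 + 5×0 + 5×1 + 5×3 = 20
Purple: 3×3 + 5×1 + 5×0 + 5×0 = 14
Green: 3×2 + 5×4 + 5×3 + 5×1 = 46
Orange: 3×4 + 5×3 + 5×2 + 5×4 = 57

Orange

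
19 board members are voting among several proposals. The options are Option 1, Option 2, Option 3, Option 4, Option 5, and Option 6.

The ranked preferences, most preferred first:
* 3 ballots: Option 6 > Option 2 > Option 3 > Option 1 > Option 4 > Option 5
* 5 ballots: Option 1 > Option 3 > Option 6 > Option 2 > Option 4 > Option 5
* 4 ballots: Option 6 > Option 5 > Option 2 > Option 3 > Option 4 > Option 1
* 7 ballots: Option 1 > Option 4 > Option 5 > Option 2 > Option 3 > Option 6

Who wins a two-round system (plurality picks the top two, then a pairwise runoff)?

Round 1 first-place votes: Option 1 12, Option 2 0, Option 3 0, Option 4 0, Option 5 0, Option 6 7. Option 1 and Option 6 advance.
Runoff: Option 1 is ranked above Option 6 on 12 ballots, Option 6 above Option 1 on 7.

Option 1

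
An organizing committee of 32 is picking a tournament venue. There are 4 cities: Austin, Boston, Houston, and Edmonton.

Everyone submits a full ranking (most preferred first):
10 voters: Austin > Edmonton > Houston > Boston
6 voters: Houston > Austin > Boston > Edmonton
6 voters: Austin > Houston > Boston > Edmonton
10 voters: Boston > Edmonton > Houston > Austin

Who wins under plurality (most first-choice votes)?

First-place votes: Austin 16, Boston 10, Houston 6, Edmonton 0.

Austin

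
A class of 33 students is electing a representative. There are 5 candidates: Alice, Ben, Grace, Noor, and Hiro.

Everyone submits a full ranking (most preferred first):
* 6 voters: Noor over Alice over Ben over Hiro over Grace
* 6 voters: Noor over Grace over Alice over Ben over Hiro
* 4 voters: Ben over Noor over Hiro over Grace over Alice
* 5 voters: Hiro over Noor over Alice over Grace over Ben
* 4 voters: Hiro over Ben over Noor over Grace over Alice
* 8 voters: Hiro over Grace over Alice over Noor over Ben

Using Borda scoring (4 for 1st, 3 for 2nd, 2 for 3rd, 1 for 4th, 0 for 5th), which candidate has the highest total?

Alice: 6×3 + 6×2 + 4×0 + 5×2 + 4×0 + 8×2 = 56
Ben: 6×2 + 6×1 + 4×4 + 5×0 + 4×3 + 8×0 = 46
Grace: 6×0 + 6×3 + 4×1 + 5×1 + 4×1 + 8×3 = 55
Noor: 6×4 + 6×4 + 4×3 + 5×3 + 4×2 + 8×1 = 91
Hiro: 6×1 + 6×0 + 4×2 + 5×4 + 4×4 + 8×4 = 82

Noor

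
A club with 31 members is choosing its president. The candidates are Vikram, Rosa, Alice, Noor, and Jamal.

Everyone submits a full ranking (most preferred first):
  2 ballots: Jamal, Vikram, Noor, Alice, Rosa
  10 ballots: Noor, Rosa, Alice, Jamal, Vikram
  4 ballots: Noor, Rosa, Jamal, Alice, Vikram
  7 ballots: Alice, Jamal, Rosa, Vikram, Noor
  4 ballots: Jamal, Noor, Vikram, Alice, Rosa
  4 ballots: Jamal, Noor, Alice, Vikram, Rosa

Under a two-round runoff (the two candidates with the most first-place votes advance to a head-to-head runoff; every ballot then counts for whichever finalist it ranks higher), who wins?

Jamal

Round 1 first-place votes: Vikram 0, Rosa 0, Alice 7, Noor 14, Jamal 10. Noor and Jamal advance.
Runoff: Noor is ranked above Jamal on 14 ballots, Jamal above Noor on 17.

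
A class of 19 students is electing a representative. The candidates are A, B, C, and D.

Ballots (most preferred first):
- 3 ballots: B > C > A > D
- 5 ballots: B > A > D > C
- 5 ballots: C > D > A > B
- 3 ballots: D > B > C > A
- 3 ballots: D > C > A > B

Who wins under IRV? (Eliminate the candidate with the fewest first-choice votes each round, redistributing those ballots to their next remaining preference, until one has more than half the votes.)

Round 1: A 0, B 8, C 5, D 6. A eliminated.
Round 2: B 8, C 5, D 6. C eliminated.
Round 3: B 8, D 11. D has a majority (≥10).

D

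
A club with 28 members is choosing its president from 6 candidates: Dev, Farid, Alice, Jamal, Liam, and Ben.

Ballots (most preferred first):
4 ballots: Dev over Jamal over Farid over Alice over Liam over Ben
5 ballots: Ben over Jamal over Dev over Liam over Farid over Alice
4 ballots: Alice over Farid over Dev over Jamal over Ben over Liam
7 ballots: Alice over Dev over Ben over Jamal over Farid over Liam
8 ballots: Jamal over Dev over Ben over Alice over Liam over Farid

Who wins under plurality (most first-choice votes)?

Alice

First-place votes: Dev 4, Farid 0, Alice 11, Jamal 8, Liam 0, Ben 5.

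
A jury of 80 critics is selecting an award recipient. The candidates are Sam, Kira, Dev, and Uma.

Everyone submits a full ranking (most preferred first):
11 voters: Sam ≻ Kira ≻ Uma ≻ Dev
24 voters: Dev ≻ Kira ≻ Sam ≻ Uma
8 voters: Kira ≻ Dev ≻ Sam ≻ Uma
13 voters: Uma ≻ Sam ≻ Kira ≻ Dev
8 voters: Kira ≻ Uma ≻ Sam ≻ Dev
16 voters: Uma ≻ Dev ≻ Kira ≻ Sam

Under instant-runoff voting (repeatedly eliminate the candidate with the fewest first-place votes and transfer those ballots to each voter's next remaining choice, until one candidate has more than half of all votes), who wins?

Kira

Round 1: Sam 11, Kira 16, Dev 24, Uma 29. Sam eliminated.
Round 2: Kira 27, Dev 24, Uma 29. Dev eliminated.
Round 3: Kira 51, Uma 29. Kira has a majority (≥41).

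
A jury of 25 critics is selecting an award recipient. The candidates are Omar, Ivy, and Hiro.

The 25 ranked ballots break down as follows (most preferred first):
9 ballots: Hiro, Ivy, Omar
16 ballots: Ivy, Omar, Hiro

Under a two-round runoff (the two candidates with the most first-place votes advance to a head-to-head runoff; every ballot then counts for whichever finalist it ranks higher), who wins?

Round 1 first-place votes: Omar 0, Ivy 16, Hiro 9. Ivy and Hiro advance.
Runoff: Ivy is ranked above Hiro on 16 ballots, Hiro above Ivy on 9.

Ivy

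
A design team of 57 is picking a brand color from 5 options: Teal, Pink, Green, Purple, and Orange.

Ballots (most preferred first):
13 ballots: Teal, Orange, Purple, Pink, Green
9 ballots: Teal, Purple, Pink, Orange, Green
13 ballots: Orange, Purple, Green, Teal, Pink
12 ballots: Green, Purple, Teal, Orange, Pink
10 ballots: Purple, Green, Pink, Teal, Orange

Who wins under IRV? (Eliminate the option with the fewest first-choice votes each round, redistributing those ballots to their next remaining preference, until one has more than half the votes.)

Green

Round 1: Teal 22, Pink 0, Green 12, Purple 10, Orange 13. Pink eliminated.
Round 2: Teal 22, Green 12, Purple 10, Orange 13. Purple eliminated.
Round 3: Teal 22, Green 22, Orange 13. Orange eliminated.
Round 4: Teal 22, Green 35. Green has a majority (≥29).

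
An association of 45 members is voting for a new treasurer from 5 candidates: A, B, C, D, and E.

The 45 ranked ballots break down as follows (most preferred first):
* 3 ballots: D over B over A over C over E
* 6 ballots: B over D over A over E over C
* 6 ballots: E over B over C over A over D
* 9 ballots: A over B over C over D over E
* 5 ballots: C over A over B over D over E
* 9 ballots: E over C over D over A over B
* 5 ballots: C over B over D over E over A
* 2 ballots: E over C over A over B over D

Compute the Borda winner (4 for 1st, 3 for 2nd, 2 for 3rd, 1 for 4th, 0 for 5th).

A: 3×2 + 6×2 + 6×1 + 9×4 + 5×3 + 9×1 + 5×0 + 2×2 = 88
B: 3×3 + 6×4 + 6×3 + 9×3 + 5×2 + 9×0 + 5×3 + 2×1 = 105
C: 3×1 + 6×0 + 6×2 + 9×2 + 5×4 + 9×3 + 5×4 + 2×3 = 106
D: 3×4 + 6×3 + 6×0 + 9×1 + 5×1 + 9×2 + 5×2 + 2×0 = 72
E: 3×0 + 6×1 + 6×4 + 9×0 + 5×0 + 9×4 + 5×1 + 2×4 = 79

C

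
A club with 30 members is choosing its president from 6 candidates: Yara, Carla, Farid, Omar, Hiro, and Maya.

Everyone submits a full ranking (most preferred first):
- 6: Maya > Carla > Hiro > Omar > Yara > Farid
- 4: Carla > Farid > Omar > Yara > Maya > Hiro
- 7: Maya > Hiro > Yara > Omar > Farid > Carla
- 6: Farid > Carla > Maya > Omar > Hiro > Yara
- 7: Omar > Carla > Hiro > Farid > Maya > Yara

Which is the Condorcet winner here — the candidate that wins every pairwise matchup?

Carla vs Yara: 23–7
Carla vs Farid: 17–13
Carla vs Omar: 16–14
Carla vs Hiro: 23–7
Carla vs Maya: 17–13
Carla beats every other candidate.

Carla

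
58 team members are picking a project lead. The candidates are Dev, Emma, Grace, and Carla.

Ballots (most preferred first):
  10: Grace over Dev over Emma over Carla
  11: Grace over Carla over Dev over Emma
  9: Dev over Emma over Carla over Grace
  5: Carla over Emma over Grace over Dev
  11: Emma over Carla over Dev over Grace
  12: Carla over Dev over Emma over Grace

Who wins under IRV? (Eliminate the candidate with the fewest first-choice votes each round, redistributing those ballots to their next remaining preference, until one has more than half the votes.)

Round 1: Dev 9, Emma 11, Grace 21, Carla 17. Dev eliminated.
Round 2: Emma 20, Grace 21, Carla 17. Carla eliminated.
Round 3: Emma 37, Grace 21. Emma has a majority (≥30).

Emma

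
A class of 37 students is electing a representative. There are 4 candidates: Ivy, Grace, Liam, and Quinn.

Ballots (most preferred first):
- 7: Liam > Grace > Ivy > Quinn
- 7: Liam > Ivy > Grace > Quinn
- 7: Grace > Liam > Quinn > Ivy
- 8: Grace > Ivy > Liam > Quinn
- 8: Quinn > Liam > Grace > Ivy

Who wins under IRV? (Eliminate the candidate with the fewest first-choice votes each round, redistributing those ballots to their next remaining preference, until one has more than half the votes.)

Liam

Round 1: Ivy 0, Grace 15, Liam 14, Quinn 8. Ivy eliminated.
Round 2: Grace 15, Liam 14, Quinn 8. Quinn eliminated.
Round 3: Grace 15, Liam 22. Liam has a majority (≥19).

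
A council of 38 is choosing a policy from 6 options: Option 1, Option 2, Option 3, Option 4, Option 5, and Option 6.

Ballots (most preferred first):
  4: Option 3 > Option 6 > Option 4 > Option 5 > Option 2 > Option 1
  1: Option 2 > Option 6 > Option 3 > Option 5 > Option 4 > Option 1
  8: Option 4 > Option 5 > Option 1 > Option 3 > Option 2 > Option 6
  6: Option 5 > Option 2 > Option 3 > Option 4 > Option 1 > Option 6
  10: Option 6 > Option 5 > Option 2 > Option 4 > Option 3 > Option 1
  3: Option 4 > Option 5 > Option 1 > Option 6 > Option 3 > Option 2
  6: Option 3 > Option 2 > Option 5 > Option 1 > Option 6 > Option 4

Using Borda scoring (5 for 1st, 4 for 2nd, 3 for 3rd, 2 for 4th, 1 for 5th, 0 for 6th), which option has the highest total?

Option 1: 4×0 + 1×0 + 8×3 + 6×1 + 10×0 + 3×3 + 6×2 = 51
Option 2: 4×1 + 1×5 + 8×1 + 6×4 + 10×3 + 3×0 + 6×4 = 95
Option 3: 4×5 + 1×3 + 8×2 + 6×3 + 10×1 + 3×1 + 6×5 = 100
Option 4: 4×3 + 1×1 + 8×5 + 6×2 + 10×2 + 3×5 + 6×0 = 100
Option 5: 4×2 + 1×2 + 8×4 + 6×5 + 10×4 + 3×4 + 6×3 = 142
Option 6: 4×4 + 1×4 + 8×0 + 6×0 + 10×5 + 3×2 + 6×1 = 82

Option 5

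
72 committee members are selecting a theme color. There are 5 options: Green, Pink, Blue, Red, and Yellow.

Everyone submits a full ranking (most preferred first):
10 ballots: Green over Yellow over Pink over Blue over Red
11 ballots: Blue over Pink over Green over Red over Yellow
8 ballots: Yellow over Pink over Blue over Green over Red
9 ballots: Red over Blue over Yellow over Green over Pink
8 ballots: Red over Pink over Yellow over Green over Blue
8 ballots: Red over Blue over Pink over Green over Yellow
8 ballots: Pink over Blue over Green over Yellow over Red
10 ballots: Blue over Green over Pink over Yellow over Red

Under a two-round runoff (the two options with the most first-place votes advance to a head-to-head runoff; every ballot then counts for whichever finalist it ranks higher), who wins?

Blue

Round 1 first-place votes: Green 10, Pink 8, Blue 21, Red 25, Yellow 8. Red and Blue advance.
Runoff: Red is ranked above Blue on 25 ballots, Blue above Red on 47.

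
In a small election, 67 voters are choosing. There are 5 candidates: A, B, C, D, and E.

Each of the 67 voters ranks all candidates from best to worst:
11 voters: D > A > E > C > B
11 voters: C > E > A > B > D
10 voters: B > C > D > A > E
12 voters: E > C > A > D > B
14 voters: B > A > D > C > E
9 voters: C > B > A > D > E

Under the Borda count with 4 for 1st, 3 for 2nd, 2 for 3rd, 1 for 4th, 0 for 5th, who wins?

A: 11×3 + 11×2 + 10×1 + 12×2 + 14×3 + 9×2 = 149
B: 11×0 + 11×1 + 10×4 + 12×0 + 14×4 + 9×3 = 134
C: 11×1 + 11×4 + 10×3 + 12×3 + 14×1 + 9×4 = 171
D: 11×4 + 11×0 + 10×2 + 12×1 + 14×2 + 9×1 = 113
E: 11×2 + 11×3 + 10×0 + 12×4 + 14×0 + 9×0 = 103

C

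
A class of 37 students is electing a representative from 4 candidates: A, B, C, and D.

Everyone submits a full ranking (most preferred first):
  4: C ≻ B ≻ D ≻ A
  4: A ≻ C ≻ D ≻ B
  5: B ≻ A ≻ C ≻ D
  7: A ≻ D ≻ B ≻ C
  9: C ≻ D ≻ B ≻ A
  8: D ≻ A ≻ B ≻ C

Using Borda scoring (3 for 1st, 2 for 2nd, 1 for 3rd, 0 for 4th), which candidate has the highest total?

A: 4×0 + 4×3 + 5×2 + 7×3 + 9×0 + 8×2 = 59
B: 4×2 + 4×0 + 5×3 + 7×1 + 9×1 + 8×1 = 47
C: 4×3 + 4×2 + 5×1 + 7×0 + 9×3 + 8×0 = 52
D: 4×1 + 4×1 + 5×0 + 7×2 + 9×2 + 8×3 = 64

D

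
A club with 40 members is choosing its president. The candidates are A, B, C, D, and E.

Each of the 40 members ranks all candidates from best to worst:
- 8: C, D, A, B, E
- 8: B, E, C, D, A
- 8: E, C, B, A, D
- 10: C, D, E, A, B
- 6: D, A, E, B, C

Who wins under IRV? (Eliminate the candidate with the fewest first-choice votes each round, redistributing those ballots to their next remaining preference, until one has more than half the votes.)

Round 1: A 0, B 8, C 18, D 6, E 8. A eliminated.
Round 2: B 8, C 18, D 6, E 8. D eliminated.
Round 3: B 8, C 18, E 14. B eliminated.
Round 4: C 18, E 22. E has a majority (≥21).

E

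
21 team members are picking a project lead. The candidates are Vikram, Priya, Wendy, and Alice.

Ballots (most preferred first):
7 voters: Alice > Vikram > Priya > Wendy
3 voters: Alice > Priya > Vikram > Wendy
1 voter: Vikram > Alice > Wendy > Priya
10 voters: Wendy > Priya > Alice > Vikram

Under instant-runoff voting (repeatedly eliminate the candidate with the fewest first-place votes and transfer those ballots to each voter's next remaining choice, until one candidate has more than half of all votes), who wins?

Round 1: Vikram 1, Priya 0, Wendy 10, Alice 10. Priya eliminated.
Round 2: Vikram 1, Wendy 10, Alice 10. Vikram eliminated.
Round 3: Wendy 10, Alice 11. Alice has a majority (≥11).

Alice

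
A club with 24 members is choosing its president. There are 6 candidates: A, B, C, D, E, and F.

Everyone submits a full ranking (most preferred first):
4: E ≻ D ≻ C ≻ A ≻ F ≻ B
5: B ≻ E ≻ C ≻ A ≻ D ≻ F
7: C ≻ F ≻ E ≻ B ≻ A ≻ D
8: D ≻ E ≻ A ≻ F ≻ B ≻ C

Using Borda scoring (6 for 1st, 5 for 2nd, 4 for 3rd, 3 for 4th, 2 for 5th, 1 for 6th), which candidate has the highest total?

E

A: 4×3 + 5×3 + 7×2 + 8×4 = 73
B: 4×1 + 5×6 + 7×3 + 8×2 = 71
C: 4×4 + 5×4 + 7×6 + 8×1 = 86
D: 4×5 + 5×2 + 7×1 + 8×6 = 85
E: 4×6 + 5×5 + 7×4 + 8×5 = 117
F: 4×2 + 5×1 + 7×5 + 8×3 = 72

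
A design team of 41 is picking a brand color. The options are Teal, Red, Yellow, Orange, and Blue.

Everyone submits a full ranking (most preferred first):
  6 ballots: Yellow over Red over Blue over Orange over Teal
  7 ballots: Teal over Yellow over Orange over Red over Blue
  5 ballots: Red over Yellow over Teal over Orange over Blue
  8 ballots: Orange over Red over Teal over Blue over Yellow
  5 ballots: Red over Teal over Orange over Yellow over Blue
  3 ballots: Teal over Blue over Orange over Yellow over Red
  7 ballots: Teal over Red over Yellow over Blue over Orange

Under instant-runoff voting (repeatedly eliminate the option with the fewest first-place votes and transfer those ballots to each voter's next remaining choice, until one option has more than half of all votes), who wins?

Red

Round 1: Teal 17, Red 10, Yellow 6, Orange 8, Blue 0. Blue eliminated.
Round 2: Teal 17, Red 10, Yellow 6, Orange 8. Yellow eliminated.
Round 3: Teal 17, Red 16, Orange 8. Orange eliminated.
Round 4: Teal 17, Red 24. Red has a majority (≥21).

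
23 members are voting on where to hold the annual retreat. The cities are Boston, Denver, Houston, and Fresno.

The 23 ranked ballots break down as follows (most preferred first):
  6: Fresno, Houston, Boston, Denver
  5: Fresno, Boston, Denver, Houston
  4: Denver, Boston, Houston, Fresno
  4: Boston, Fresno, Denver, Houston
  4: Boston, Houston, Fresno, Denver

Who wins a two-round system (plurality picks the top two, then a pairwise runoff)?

Round 1 first-place votes: Boston 8, Denver 4, Houston 0, Fresno 11. Fresno and Boston advance.
Runoff: Fresno is ranked above Boston on 11 ballots, Boston above Fresno on 12.

Boston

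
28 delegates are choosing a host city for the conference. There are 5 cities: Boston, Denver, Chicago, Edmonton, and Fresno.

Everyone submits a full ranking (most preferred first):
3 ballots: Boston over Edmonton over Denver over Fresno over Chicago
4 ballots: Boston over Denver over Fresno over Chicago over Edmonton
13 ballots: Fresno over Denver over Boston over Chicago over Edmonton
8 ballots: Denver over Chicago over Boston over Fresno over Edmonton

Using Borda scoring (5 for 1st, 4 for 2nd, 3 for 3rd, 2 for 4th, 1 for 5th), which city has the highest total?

Denver

Boston: 3×5 + 4×5 + 13×3 + 8×3 = 98
Denver: 3×3 + 4×4 + 13×4 + 8×5 = 117
Chicago: 3×1 + 4×2 + 13×2 + 8×4 = 69
Edmonton: 3×4 + 4×1 + 13×1 + 8×1 = 37
Fresno: 3×2 + 4×3 + 13×5 + 8×2 = 99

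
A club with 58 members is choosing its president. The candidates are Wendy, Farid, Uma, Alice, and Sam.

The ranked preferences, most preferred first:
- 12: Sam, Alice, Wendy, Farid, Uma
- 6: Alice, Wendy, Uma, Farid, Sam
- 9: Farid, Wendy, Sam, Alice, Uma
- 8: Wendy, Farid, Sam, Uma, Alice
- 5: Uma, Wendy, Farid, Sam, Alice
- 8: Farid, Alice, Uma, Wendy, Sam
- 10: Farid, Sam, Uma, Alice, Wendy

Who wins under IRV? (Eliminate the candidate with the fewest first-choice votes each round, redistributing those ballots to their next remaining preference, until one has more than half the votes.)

Wendy

Round 1: Wendy 8, Farid 27, Uma 5, Alice 6, Sam 12. Uma eliminated.
Round 2: Wendy 13, Farid 27, Alice 6, Sam 12. Alice eliminated.
Round 3: Wendy 19, Farid 27, Sam 12. Sam eliminated.
Round 4: Wendy 31, Farid 27. Wendy has a majority (≥30).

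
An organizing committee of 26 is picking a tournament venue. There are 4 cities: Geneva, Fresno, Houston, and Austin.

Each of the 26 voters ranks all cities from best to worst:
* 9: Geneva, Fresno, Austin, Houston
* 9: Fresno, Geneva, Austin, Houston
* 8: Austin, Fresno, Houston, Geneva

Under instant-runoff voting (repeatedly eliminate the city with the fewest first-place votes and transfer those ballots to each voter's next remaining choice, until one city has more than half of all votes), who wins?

Round 1: Geneva 9, Fresno 9, Houston 0, Austin 8. Houston eliminated.
Round 2: Geneva 9, Fresno 9, Austin 8. Austin eliminated.
Round 3: Geneva 9, Fresno 17. Fresno has a majority (≥14).

Fresno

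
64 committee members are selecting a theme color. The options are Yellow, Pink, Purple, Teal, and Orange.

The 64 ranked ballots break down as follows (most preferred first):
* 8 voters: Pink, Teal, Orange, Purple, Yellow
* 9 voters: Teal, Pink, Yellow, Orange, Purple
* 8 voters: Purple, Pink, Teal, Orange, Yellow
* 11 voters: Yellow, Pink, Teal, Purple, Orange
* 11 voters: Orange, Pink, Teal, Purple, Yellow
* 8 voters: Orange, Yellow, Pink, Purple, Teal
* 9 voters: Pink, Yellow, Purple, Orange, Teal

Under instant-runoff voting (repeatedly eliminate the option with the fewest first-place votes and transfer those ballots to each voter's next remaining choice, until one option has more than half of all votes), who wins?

Pink

Round 1: Yellow 11, Pink 17, Purple 8, Teal 9, Orange 19. Purple eliminated.
Round 2: Yellow 11, Pink 25, Teal 9, Orange 19. Teal eliminated.
Round 3: Yellow 11, Pink 34, Orange 19. Pink has a majority (≥33).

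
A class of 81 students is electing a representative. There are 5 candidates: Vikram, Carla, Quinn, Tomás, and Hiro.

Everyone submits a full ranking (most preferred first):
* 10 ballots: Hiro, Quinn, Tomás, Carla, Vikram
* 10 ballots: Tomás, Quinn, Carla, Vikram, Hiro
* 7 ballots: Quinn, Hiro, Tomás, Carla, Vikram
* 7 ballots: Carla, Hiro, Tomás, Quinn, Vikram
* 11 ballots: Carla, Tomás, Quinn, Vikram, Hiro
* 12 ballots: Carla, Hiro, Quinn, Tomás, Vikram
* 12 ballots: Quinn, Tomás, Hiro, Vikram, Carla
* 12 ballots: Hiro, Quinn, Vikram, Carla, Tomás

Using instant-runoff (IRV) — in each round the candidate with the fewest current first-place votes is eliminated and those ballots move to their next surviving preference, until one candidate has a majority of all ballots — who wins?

Quinn

Round 1: Vikram 0, Carla 30, Quinn 19, Tomás 10, Hiro 22. Vikram eliminated.
Round 2: Carla 30, Quinn 19, Tomás 10, Hiro 22. Tomás eliminated.
Round 3: Carla 30, Quinn 29, Hiro 22. Hiro eliminated.
Round 4: Carla 30, Quinn 51. Quinn has a majority (≥41).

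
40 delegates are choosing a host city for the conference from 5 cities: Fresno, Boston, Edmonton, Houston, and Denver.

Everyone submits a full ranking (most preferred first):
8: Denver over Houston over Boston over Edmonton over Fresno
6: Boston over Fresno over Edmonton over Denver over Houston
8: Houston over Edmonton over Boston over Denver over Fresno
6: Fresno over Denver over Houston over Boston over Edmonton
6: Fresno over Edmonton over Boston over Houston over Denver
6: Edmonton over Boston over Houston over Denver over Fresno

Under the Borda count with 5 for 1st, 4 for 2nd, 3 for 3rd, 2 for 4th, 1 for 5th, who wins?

Boston

Fresno: 8×1 + 6×4 + 8×1 + 6×5 + 6×5 + 6×1 = 106
Boston: 8×3 + 6×5 + 8×3 + 6×2 + 6×3 + 6×4 = 132
Edmonton: 8×2 + 6×3 + 8×4 + 6×1 + 6×4 + 6×5 = 126
Houston: 8×4 + 6×1 + 8×5 + 6×3 + 6×2 + 6×3 = 126
Denver: 8×5 + 6×2 + 8×2 + 6×4 + 6×1 + 6×2 = 110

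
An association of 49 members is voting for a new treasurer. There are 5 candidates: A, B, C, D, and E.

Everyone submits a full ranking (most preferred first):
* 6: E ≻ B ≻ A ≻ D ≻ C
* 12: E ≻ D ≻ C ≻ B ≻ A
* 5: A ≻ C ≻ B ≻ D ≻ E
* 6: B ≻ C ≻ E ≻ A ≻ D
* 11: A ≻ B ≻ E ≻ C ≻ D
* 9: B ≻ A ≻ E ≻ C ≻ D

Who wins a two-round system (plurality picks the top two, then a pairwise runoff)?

Round 1 first-place votes: A 16, B 15, C 0, D 0, E 18. E and A advance.
Runoff: E is ranked above A on 24 ballots, A above E on 25.

A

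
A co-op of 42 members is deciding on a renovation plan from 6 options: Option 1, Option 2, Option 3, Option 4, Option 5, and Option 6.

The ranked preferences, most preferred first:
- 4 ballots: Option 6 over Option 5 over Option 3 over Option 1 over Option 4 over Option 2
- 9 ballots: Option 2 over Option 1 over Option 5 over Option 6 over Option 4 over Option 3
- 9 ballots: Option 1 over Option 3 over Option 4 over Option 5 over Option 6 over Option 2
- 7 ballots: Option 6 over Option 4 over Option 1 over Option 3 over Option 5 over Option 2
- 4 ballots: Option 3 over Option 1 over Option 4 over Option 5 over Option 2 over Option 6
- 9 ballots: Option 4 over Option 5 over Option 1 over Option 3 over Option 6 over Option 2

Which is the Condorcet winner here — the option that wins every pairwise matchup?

Option 1 vs Option 2: 33–9
Option 1 vs Option 3: 34–8
Option 1 vs Option 4: 26–16
Option 1 vs Option 5: 29–13
Option 1 vs Option 6: 31–11
Option 1 beats every other option.

Option 1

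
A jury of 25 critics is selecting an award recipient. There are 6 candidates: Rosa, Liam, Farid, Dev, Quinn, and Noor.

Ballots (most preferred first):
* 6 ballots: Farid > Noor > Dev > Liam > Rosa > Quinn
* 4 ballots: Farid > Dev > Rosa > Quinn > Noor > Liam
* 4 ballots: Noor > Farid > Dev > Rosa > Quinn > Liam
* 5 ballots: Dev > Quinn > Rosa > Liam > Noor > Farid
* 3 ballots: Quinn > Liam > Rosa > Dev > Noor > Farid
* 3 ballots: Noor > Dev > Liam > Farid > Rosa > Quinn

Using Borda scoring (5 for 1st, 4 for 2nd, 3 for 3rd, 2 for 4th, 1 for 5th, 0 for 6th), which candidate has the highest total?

Dev

Rosa: 6×1 + 4×3 + 4×2 + 5×3 + 3×3 + 3×1 = 53
Liam: 6×2 + 4×0 + 4×0 + 5×2 + 3×4 + 3×3 = 43
Farid: 6×5 + 4×5 + 4×4 + 5×0 + 3×0 + 3×2 = 72
Dev: 6×3 + 4×4 + 4×3 + 5×5 + 3×2 + 3×4 = 89
Quinn: 6×0 + 4×2 + 4×1 + 5×4 + 3×5 + 3×0 = 47
Noor: 6×4 + 4×1 + 4×5 + 5×1 + 3×1 + 3×5 = 71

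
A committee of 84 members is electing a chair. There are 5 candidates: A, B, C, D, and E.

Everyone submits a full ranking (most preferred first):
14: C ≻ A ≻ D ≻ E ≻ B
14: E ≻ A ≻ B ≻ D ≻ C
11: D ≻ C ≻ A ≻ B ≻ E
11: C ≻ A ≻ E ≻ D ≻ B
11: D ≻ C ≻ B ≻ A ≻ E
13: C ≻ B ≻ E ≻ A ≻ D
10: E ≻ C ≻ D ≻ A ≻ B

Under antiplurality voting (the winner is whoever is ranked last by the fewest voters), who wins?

Last-place votes: A 0, B 35, C 14, D 13, E 22.

A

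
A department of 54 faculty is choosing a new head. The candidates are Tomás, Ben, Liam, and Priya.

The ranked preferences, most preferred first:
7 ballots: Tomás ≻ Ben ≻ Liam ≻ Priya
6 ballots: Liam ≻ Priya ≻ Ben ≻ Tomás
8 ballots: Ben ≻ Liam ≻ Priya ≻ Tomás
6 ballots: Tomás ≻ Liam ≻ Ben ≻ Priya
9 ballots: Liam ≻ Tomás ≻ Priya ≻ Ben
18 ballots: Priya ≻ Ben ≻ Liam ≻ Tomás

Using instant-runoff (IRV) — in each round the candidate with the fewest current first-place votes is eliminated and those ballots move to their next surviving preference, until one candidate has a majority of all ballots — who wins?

Round 1: Tomás 13, Ben 8, Liam 15, Priya 18. Ben eliminated.
Round 2: Tomás 13, Liam 23, Priya 18. Tomás eliminated.
Round 3: Liam 36, Priya 18. Liam has a majority (≥28).

Liam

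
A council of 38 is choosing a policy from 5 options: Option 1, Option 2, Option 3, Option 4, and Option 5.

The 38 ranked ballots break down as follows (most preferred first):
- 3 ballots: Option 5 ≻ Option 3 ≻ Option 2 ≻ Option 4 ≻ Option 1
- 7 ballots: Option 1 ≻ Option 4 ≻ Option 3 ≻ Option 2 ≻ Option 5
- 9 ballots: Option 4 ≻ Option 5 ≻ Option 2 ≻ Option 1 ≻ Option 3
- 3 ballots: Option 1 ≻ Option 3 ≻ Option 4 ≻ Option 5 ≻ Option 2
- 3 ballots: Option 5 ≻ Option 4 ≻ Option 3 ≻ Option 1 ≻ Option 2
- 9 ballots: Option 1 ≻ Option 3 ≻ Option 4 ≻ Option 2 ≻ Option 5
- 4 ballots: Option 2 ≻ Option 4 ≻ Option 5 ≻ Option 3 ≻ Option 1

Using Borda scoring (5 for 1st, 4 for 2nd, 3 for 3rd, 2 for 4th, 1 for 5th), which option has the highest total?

Option 1: 3×1 + 7×5 + 9×2 + 3×5 + 3×2 + 9×5 + 4×1 = 126
Option 2: 3×3 + 7×2 + 9×3 + 3×1 + 3×1 + 9×2 + 4×5 = 94
Option 3: 3×4 + 7×3 + 9×1 + 3×4 + 3×3 + 9×4 + 4×2 = 107
Option 4: 3×2 + 7×4 + 9×5 + 3×3 + 3×4 + 9×3 + 4×4 = 143
Option 5: 3×5 + 7×1 + 9×4 + 3×2 + 3×5 + 9×1 + 4×3 = 100

Option 4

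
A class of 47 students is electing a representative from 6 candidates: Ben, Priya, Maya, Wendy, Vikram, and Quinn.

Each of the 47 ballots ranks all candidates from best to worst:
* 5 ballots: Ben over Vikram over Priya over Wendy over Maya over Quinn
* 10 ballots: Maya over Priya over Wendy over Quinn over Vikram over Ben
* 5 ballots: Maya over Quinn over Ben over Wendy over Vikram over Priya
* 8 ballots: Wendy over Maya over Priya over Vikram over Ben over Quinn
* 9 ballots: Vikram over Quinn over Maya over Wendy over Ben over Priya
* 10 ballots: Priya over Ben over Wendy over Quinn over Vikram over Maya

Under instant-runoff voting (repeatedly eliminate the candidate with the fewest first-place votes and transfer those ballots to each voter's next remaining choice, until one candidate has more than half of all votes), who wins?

Round 1: Ben 5, Priya 10, Maya 15, Wendy 8, Vikram 9, Quinn 0. Quinn eliminated.
Round 2: Ben 5, Priya 10, Maya 15, Wendy 8, Vikram 9. Ben eliminated.
Round 3: Priya 10, Maya 15, Wendy 8, Vikram 14. Wendy eliminated.
Round 4: Priya 10, Maya 23, Vikram 14. Priya eliminated.
Round 5: Maya 23, Vikram 24. Vikram has a majority (≥24).

Vikram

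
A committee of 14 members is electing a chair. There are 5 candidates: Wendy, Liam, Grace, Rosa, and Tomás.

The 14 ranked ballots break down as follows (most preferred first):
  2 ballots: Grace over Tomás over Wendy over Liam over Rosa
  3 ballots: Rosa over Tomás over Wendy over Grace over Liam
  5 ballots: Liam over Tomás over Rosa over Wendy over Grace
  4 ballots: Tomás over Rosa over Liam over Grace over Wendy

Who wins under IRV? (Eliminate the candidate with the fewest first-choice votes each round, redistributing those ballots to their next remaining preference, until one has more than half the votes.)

Round 1: Wendy 0, Liam 5, Grace 2, Rosa 3, Tomás 4. Wendy eliminated.
Round 2: Liam 5, Grace 2, Rosa 3, Tomás 4. Grace eliminated.
Round 3: Liam 5, Rosa 3, Tomás 6. Rosa eliminated.
Round 4: Liam 5, Tomás 9. Tomás has a majority (≥8).

Tomás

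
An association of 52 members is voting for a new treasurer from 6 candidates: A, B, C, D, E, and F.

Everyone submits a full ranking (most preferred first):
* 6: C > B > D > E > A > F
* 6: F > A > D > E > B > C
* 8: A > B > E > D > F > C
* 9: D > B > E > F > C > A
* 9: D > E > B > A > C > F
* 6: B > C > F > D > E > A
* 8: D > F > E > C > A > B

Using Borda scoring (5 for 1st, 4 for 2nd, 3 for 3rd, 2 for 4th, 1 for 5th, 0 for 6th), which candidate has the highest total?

D

A: 6×1 + 6×4 + 8×5 + 9×0 + 9×2 + 6×0 + 8×1 = 96
B: 6×4 + 6×1 + 8×4 + 9×4 + 9×3 + 6×5 + 8×0 = 155
C: 6×5 + 6×0 + 8×0 + 9×1 + 9×1 + 6×4 + 8×2 = 88
D: 6×3 + 6×3 + 8×2 + 9×5 + 9×5 + 6×2 + 8×5 = 194
E: 6×2 + 6×2 + 8×3 + 9×3 + 9×4 + 6×1 + 8×3 = 141
F: 6×0 + 6×5 + 8×1 + 9×2 + 9×0 + 6×3 + 8×4 = 106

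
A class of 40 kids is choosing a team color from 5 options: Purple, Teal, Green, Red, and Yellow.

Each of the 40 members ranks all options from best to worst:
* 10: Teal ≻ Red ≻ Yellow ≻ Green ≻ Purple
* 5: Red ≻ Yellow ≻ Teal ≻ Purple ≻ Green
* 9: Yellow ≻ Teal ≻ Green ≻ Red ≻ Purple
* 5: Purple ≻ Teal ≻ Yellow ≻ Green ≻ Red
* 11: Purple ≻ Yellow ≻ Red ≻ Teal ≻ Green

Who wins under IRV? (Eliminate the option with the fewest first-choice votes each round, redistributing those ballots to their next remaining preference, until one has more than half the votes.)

Yellow

Round 1: Purple 16, Teal 10, Green 0, Red 5, Yellow 9. Green eliminated.
Round 2: Purple 16, Teal 10, Red 5, Yellow 9. Red eliminated.
Round 3: Purple 16, Teal 10, Yellow 14. Teal eliminated.
Round 4: Purple 16, Yellow 24. Yellow has a majority (≥21).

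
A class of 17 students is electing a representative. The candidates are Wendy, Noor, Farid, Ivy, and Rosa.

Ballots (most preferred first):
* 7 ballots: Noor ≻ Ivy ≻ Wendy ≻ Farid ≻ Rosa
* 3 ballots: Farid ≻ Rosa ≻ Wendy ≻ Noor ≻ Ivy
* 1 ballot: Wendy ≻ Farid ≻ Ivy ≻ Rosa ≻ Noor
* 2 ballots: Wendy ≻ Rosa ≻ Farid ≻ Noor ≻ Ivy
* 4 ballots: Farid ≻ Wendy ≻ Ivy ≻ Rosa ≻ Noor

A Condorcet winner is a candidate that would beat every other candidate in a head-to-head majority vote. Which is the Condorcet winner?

Wendy vs Noor: 10–7
Wendy vs Farid: 10–7
Wendy vs Ivy: 10–7
Wendy vs Rosa: 14–3
Wendy beats every other candidate.

Wendy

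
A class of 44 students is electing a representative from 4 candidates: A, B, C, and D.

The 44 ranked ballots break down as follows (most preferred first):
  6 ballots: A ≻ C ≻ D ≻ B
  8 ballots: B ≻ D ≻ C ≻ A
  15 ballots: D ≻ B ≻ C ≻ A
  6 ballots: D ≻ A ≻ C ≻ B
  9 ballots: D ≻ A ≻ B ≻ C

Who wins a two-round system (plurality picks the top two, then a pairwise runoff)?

Round 1 first-place votes: A 6, B 8, C 0, D 30. D and B advance.
Runoff: D is ranked above B on 36 ballots, B above D on 8.

D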